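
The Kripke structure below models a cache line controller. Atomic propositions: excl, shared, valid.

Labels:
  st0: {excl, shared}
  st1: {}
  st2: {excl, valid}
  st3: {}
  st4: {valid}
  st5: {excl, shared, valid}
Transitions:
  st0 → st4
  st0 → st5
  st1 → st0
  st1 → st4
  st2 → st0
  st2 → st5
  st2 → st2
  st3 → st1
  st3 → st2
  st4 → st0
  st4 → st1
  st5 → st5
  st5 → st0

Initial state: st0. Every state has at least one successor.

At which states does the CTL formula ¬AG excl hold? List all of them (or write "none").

{st0, st1, st2, st3, st4, st5}

States satisfying excl: {st0, st2, st5}.
States satisfying AG excl: ∅.
States satisfying ¬AG excl: {st0, st1, st2, st3, st4, st5}.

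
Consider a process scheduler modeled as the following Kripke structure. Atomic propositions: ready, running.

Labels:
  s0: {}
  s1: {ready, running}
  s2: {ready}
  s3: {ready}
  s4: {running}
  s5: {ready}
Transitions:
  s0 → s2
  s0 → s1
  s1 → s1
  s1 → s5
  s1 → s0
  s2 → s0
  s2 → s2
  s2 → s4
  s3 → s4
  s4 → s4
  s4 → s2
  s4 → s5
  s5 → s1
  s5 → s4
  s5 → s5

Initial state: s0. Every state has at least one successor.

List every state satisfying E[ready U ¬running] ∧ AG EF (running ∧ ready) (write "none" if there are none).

States satisfying ready: {s1, s2, s3, s5}.
States satisfying ¬running: {s0, s2, s3, s5}.
States satisfying E[ready U ¬running]: {s0, s1, s2, s3, s5}.
States satisfying EF (running ∧ ready): {s0, s1, s2, s3, s4, s5}.
States satisfying AG EF (running ∧ ready): {s0, s1, s2, s3, s4, s5}.
States satisfying E[ready U ¬running] ∧ AG EF (running ∧ ready): {s0, s1, s2, s3, s5}.

{s0, s1, s2, s3, s5}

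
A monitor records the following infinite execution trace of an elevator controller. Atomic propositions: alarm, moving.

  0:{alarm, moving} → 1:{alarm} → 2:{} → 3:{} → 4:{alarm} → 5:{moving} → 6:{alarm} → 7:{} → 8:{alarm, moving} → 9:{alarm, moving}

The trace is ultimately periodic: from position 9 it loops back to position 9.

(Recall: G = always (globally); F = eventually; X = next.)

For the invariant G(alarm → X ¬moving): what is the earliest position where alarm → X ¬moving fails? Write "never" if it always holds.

Check alarm → X ¬moving at each position in order: 0 ✓, 1 ✓, 2 ✓, 3 ✓.
At position 4 the labels are {alarm} and the next position 5 has {moving}, so alarm → X ¬moving is false there. This is the first violation.

4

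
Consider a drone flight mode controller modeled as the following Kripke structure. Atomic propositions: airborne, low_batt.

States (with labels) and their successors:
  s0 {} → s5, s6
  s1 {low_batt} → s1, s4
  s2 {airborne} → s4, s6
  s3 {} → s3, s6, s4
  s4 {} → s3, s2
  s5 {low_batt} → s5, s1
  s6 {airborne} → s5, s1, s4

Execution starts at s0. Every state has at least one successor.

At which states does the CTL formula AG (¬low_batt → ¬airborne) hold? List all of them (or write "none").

none

States satisfying ¬low_batt → ¬airborne: {s0, s1, s3, s4, s5}.
States satisfying AG (¬low_batt → ¬airborne): ∅.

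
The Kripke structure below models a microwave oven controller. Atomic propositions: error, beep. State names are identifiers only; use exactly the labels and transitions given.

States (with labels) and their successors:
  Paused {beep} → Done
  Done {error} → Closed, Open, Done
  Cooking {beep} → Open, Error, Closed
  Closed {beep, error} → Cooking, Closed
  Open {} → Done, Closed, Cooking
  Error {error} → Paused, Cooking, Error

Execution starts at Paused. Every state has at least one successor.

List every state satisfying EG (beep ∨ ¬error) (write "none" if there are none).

{Cooking, Closed, Open}

States satisfying beep ∨ ¬error: {Paused, Cooking, Closed, Open}.
States satisfying EG (beep ∨ ¬error): {Cooking, Closed, Open}.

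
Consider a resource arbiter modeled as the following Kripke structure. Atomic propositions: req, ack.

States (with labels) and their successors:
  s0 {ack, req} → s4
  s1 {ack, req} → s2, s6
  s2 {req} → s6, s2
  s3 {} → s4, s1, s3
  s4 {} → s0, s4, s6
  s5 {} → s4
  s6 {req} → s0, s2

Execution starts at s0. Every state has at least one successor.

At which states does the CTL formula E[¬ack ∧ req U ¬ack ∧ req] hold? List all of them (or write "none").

States satisfying ¬ack ∧ req: {s2, s6}.
States satisfying E[¬ack ∧ req U ¬ack ∧ req]: {s2, s6}.

{s2, s6}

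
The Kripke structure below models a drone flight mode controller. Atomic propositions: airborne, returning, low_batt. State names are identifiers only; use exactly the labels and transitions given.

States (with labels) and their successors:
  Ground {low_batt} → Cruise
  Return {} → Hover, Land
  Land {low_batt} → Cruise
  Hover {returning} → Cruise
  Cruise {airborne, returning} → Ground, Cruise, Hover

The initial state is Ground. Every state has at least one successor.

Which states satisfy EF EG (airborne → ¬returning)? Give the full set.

none

States satisfying EG (airborne → ¬returning): ∅.
States satisfying EF EG (airborne → ¬returning): ∅.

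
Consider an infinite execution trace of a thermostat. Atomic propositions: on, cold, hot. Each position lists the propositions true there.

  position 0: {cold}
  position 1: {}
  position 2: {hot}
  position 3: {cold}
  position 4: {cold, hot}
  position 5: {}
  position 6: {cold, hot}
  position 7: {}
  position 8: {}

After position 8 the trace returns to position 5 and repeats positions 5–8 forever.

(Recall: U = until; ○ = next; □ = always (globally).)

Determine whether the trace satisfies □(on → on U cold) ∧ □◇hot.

on → on U cold holds at every position 0..8, and those are all positions ever visited, so □(on → on U cold) holds.
◇hot holds at every position 0..8, and those are all positions ever visited, so □◇hot holds.
At position 0: □(on → on U cold) is true; □◇hot is true; so □(on → on U cold) ∧ □◇hot is true.

Holds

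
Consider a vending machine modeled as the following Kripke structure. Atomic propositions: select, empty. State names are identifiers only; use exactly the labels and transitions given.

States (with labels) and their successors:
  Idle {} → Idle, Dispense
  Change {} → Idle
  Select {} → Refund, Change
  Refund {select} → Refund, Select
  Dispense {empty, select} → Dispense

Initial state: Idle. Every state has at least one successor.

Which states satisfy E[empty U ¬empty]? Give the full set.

States satisfying empty: {Dispense}.
States satisfying ¬empty: {Idle, Change, Select, Refund}.
States satisfying E[empty U ¬empty]: {Idle, Change, Select, Refund}.

{Idle, Change, Select, Refund}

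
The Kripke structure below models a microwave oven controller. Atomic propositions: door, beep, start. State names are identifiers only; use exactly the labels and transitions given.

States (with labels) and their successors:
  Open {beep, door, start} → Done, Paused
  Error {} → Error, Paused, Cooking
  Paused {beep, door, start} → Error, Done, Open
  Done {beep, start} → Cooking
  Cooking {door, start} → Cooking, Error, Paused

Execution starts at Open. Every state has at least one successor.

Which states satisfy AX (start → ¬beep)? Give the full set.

States satisfying start → ¬beep: {Error, Cooking}.
States satisfying AX (start → ¬beep): {Done}.

{Done}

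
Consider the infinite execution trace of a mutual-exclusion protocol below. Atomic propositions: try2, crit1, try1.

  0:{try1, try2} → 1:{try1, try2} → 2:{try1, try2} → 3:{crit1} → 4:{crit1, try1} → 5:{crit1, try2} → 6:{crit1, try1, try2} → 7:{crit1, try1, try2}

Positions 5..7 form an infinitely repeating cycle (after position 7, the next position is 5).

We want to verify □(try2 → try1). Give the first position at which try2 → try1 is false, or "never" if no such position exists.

5

Check try2 → try1 at each position in order: 0 ✓, 1 ✓, 2 ✓, 3 ✓, 4 ✓.
At position 5 the labels are {crit1, try2}, so try2 → try1 is false there. This is the first violation.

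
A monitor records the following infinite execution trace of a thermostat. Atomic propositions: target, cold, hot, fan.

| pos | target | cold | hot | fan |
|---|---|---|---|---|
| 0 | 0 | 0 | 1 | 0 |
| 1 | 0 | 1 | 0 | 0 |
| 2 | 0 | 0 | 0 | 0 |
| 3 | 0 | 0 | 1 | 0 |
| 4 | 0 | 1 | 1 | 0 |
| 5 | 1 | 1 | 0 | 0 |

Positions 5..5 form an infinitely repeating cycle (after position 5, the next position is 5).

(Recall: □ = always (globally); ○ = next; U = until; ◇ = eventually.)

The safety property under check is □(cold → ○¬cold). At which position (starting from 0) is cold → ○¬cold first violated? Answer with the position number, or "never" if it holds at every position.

4

Check cold → ○¬cold at each position in order: 0 ✓, 1 ✓, 2 ✓, 3 ✓.
At position 4 the labels are {cold, hot} and the next position 5 has {cold, target}, so cold → ○¬cold is false there. This is the first violation.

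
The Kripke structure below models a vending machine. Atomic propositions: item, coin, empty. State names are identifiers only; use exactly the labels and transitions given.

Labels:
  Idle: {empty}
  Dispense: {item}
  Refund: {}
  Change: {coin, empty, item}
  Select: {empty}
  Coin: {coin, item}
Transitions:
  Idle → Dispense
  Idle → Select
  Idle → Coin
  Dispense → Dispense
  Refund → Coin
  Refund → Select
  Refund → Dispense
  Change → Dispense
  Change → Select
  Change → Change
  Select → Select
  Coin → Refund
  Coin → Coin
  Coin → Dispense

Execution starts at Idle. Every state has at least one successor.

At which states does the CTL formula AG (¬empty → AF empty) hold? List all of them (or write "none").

{Select}

States satisfying ¬empty → AF empty: {Idle, Change, Select}.
States satisfying AG (¬empty → AF empty): {Select}.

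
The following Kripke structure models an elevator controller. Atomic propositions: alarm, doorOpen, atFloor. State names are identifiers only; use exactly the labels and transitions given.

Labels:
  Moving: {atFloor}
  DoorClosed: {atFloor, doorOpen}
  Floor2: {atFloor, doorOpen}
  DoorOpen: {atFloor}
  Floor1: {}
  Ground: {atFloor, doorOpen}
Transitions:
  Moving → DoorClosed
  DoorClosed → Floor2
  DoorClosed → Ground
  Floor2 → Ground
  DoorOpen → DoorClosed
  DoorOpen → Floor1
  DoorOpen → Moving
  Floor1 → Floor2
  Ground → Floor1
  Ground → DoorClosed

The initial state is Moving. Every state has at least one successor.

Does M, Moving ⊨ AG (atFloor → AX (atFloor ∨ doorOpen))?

States satisfying atFloor → AX (atFloor ∨ doorOpen): {Moving, DoorClosed, Floor2, Floor1}.
States satisfying AG (atFloor → AX (atFloor ∨ doorOpen)): ∅.
Ground is reachable from Moving and violates atFloor → AX (atFloor ∨ doorOpen), so AG fails at Moving.
Moving ∉ Sat(AG (atFloor → AX (atFloor ∨ doorOpen))).

Violated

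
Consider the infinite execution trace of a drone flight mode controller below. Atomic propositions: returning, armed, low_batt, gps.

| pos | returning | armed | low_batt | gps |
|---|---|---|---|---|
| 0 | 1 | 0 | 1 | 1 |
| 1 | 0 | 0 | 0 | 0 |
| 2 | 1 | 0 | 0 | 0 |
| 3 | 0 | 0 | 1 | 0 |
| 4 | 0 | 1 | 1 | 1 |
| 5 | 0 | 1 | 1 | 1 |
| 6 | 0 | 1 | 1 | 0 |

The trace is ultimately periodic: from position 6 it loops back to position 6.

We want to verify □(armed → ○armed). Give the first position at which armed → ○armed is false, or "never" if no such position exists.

never

armed → ○armed holds at every position 0..6, and those are all the positions the trace ever visits, so the invariant □(armed → ○armed) is never violated.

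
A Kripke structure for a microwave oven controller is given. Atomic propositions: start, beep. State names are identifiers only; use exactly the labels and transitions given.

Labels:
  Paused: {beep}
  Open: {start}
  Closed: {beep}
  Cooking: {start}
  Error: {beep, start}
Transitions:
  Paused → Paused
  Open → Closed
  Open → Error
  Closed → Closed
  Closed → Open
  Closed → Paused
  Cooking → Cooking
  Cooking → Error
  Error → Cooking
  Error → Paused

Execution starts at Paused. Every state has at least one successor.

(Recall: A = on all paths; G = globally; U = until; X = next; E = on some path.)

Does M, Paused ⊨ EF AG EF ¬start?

Satisfied

States satisfying AG EF ¬start: {Paused, Open, Closed, Cooking, Error}.
States satisfying EF AG EF ¬start: {Paused, Open, Closed, Cooking, Error}.
Some path from Paused reaches a state where AG EF ¬start holds.
Paused ∈ Sat(EF AG EF ¬start).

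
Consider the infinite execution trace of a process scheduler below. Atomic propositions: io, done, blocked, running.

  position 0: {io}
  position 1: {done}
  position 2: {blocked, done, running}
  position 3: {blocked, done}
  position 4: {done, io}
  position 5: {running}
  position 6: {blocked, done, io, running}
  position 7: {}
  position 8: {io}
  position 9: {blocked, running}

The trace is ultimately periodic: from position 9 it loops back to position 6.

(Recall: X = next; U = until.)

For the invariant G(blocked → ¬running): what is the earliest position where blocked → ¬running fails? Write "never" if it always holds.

2

Check blocked → ¬running at each position in order: 0 ✓, 1 ✓.
At position 2 the labels are {blocked, done, running}, so blocked → ¬running is false there. This is the first violation.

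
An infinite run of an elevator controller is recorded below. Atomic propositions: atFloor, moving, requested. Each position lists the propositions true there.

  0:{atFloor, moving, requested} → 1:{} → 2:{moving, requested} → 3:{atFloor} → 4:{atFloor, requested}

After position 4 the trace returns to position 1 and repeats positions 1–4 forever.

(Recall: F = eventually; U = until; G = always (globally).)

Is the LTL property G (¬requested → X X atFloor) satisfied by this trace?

Violated

¬requested → X X atFloor must hold at every position from 0 onward. It fails at position 3, so G (¬requested → X X atFloor) is false.
Positions where ¬requested holds: 1, 3.
Check X X atFloor at each: 1→ok, 3→fails.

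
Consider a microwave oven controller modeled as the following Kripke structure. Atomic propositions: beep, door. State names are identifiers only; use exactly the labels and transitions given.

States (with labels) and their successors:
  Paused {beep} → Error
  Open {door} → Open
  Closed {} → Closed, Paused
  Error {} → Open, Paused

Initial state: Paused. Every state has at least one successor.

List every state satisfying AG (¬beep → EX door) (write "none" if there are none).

States satisfying ¬beep → EX door: {Paused, Open, Error}.
States satisfying AG (¬beep → EX door): {Paused, Open, Error}.

{Paused, Open, Error}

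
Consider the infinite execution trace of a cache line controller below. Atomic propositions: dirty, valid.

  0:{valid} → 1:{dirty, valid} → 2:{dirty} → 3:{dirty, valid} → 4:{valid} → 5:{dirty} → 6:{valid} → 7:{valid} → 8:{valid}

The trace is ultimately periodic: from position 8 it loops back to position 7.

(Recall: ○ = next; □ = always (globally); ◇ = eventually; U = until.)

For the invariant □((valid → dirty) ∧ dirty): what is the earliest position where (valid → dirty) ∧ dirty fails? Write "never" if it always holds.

At position 0 the labels are {valid}, so (valid → dirty) ∧ dirty is false there. This is the first violation.

0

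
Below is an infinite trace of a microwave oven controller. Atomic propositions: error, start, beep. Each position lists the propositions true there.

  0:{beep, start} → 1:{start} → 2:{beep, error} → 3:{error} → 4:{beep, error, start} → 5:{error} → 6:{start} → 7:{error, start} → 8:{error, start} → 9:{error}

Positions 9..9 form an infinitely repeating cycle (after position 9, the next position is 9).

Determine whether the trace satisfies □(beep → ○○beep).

Does not hold

beep → ○○beep must hold at every position from 0 onward. It fails at position 4, so □(beep → ○○beep) is false.
Positions where beep holds: 0, 2, 4.
Check ○○beep at each: 0→ok, 2→ok, 4→fails.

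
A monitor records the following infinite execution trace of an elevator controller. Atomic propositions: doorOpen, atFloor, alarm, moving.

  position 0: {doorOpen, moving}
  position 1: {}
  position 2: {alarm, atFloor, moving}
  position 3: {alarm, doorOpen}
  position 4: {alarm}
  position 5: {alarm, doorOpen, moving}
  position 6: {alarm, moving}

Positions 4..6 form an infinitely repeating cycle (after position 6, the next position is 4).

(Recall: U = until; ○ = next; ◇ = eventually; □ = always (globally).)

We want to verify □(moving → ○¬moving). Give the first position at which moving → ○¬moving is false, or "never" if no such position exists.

Check moving → ○¬moving at each position in order: 0 ✓, 1 ✓, 2 ✓, 3 ✓, 4 ✓.
At position 5 the labels are {alarm, doorOpen, moving} and the next position 6 has {alarm, moving}, so moving → ○¬moving is false there. This is the first violation.

5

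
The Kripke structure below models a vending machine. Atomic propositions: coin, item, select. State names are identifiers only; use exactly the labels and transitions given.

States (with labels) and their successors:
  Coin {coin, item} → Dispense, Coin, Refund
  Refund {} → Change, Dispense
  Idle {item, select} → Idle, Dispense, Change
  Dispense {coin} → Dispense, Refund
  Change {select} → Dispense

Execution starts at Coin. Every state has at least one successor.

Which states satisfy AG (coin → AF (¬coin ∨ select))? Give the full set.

States satisfying coin → AF (¬coin ∨ select): {Refund, Idle, Change}.
States satisfying AG (coin → AF (¬coin ∨ select)): ∅.

none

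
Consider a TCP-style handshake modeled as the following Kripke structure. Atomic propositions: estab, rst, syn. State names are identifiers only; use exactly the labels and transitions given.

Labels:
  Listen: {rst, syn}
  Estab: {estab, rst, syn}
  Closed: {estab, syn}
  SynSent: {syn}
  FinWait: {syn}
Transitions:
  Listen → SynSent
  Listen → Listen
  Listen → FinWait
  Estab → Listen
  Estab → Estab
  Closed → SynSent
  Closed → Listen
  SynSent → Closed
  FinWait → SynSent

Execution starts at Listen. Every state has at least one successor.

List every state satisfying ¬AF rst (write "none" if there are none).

{Closed, SynSent, FinWait}

States satisfying rst: {Listen, Estab}.
States satisfying AF rst: {Listen, Estab}.
States satisfying ¬AF rst: {Closed, SynSent, FinWait}.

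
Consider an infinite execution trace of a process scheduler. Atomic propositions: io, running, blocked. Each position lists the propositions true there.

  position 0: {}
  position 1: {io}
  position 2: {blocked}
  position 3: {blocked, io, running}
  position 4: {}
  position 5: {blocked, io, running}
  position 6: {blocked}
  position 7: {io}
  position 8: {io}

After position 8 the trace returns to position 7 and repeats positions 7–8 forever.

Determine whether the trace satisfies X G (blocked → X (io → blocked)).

Violated

The position after 0 is 1; G (blocked → X (io → blocked)) is false there.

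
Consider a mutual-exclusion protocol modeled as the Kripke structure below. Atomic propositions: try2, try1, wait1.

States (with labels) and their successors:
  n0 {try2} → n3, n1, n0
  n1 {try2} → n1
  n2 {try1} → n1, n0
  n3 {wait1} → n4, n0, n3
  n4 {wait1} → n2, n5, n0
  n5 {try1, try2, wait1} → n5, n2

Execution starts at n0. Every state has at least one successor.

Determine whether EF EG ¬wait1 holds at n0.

States satisfying EG ¬wait1: {n0, n1, n2}.
States satisfying EF EG ¬wait1: {n0, n1, n2, n3, n4, n5}.
Some path from n0 reaches a state where EG ¬wait1 holds.
n0 ∈ Sat(EF EG ¬wait1).

Yes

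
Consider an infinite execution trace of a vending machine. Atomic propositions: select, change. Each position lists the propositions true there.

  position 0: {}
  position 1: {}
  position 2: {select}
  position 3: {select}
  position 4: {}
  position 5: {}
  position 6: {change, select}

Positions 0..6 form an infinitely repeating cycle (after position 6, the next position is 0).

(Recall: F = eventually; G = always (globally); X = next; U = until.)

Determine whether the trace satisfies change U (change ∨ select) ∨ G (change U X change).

Walking from position 0: at position 0, change ∨ select has not yet held and change fails, so change U (change ∨ select) is false.
change U X change must hold at every position from 0 onward. It fails at position 0, so G (change U X change) is false.
At position 0: change U (change ∨ select) is false; G (change U X change) is false; so change U (change ∨ select) ∨ G (change U X change) is false.

Violated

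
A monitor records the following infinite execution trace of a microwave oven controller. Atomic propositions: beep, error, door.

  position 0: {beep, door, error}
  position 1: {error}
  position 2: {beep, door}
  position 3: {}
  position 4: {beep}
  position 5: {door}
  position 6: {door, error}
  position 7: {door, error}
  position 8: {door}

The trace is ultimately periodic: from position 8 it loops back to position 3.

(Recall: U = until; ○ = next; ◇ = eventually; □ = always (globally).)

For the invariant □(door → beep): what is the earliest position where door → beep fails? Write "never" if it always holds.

5

Check door → beep at each position in order: 0 ✓, 1 ✓, 2 ✓, 3 ✓, 4 ✓.
At position 5 the labels are {door}, so door → beep is false there. This is the first violation.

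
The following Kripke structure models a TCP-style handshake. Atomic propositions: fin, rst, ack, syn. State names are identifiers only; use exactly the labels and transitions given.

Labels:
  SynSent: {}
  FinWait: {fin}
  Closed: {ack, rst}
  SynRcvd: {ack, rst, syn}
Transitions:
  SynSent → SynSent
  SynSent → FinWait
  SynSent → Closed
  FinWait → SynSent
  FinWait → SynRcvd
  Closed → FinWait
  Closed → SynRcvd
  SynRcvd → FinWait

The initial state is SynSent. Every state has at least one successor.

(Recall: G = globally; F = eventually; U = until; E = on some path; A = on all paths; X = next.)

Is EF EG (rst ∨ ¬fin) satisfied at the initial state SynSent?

States satisfying EG (rst ∨ ¬fin): {SynSent}.
States satisfying EF EG (rst ∨ ¬fin): {SynSent, FinWait, Closed, SynRcvd}.
Some path from SynSent reaches a state where EG (rst ∨ ¬fin) holds.
SynSent ∈ Sat(EF EG (rst ∨ ¬fin)).

Satisfied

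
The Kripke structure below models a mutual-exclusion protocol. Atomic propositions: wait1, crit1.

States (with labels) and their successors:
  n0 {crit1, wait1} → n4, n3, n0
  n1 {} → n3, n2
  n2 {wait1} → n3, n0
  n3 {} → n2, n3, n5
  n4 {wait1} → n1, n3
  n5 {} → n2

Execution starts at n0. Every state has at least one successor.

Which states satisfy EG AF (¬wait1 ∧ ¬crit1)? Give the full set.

{n1, n3, n4}

States satisfying AF (¬wait1 ∧ ¬crit1): {n1, n3, n4, n5}.
States satisfying EG AF (¬wait1 ∧ ¬crit1): {n1, n3, n4}.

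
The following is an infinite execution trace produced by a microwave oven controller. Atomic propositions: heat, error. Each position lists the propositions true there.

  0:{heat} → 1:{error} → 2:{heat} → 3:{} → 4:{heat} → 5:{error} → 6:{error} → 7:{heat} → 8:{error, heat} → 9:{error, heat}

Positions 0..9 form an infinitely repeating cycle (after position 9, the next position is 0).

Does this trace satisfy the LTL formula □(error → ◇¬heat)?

error → ◇¬heat holds at every position 0..9, and those are all positions ever visited, so □(error → ◇¬heat) holds.
Positions where error holds: 1, 5, 6, 8, 9.
Check ◇¬heat at each: 1→ok, 5→ok, 6→ok, 8→ok, 9→ok.

Holds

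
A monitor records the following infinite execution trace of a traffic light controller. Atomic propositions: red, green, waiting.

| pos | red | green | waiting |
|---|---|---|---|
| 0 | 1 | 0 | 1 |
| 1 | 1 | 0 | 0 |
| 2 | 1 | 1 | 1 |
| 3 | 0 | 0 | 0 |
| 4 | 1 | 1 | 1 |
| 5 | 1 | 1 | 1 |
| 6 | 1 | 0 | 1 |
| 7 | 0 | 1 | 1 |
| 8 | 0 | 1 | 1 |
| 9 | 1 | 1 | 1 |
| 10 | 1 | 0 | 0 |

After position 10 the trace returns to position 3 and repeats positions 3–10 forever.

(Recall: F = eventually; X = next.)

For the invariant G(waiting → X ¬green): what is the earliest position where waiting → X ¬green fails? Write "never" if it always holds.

4

Check waiting → X ¬green at each position in order: 0 ✓, 1 ✓, 2 ✓, 3 ✓.
At position 4 the labels are {green, red, waiting} and the next position 5 has {green, red, waiting}, so waiting → X ¬green is false there. This is the first violation.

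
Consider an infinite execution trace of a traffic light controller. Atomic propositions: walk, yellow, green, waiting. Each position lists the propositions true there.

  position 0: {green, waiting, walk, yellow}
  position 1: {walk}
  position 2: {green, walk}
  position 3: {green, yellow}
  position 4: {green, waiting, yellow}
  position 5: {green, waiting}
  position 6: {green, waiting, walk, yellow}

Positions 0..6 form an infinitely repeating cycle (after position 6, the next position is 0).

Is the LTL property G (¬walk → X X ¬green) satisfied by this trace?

¬walk → X X ¬green must hold at every position from 0 onward. It fails at position 3, so G (¬walk → X X ¬green) is false.
Positions where ¬walk holds: 3, 4, 5.
Check X X ¬green at each: 3→fails, 4→fails, 5→fails.

Does not hold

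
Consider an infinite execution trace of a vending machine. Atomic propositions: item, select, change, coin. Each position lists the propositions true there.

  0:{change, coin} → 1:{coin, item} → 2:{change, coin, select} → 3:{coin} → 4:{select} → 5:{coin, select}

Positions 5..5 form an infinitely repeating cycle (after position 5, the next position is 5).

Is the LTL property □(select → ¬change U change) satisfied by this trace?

select → ¬change U change must hold at every position from 0 onward. It fails at position 4, so □(select → ¬change U change) is false.
Positions where select holds: 2, 4, 5.
Check ¬change U change at each: 2→ok, 4→fails, 5→fails.

Does not hold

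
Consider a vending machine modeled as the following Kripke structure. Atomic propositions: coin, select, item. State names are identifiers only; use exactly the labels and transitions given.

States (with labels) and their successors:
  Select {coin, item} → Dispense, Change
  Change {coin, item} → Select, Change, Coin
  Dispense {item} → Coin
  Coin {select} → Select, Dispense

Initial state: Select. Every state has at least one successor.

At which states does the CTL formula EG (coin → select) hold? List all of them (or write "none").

{Dispense, Coin}

States satisfying coin → select: {Dispense, Coin}.
States satisfying EG (coin → select): {Dispense, Coin}.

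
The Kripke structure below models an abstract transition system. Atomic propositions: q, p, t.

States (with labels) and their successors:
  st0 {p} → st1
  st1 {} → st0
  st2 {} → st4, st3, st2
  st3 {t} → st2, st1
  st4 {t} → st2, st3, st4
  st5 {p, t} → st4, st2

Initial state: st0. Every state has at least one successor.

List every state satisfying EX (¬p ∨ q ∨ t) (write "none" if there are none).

{st0, st2, st3, st4, st5}

States satisfying ¬p ∨ q ∨ t: {st1, st2, st3, st4, st5}.
States satisfying EX (¬p ∨ q ∨ t): {st0, st2, st3, st4, st5}.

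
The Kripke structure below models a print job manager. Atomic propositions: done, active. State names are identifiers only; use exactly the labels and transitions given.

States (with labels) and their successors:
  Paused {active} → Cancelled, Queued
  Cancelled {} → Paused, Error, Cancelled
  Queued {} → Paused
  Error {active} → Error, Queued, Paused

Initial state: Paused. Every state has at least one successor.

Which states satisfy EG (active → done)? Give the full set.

{Cancelled}

States satisfying active → done: {Cancelled, Queued}.
States satisfying EG (active → done): {Cancelled}.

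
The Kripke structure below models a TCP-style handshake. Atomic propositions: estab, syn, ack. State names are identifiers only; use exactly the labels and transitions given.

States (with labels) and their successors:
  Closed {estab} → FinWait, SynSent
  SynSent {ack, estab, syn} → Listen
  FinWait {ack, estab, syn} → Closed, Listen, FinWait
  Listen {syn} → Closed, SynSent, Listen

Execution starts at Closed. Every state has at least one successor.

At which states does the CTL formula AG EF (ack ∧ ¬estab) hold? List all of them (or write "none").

States satisfying EF (ack ∧ ¬estab): ∅.
States satisfying AG EF (ack ∧ ¬estab): ∅.

none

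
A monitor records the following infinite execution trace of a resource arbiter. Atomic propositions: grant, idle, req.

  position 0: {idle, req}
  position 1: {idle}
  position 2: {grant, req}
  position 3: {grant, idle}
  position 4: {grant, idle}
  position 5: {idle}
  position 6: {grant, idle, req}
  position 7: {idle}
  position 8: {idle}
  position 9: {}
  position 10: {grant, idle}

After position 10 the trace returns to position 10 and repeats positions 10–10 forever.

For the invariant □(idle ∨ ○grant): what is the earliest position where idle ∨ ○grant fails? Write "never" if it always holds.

never

idle ∨ ○grant holds at every position 0..10, and those are all the positions the trace ever visits, so the invariant □(idle ∨ ○grant) is never violated.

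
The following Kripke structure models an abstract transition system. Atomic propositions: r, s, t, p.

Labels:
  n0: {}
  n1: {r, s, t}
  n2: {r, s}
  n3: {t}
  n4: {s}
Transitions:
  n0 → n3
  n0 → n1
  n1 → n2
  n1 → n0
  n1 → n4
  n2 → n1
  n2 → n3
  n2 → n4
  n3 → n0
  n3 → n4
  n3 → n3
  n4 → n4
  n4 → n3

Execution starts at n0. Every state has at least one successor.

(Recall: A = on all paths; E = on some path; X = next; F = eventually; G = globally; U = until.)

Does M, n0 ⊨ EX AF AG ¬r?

No

States satisfying AF AG ¬r: ∅.
States satisfying EX AF AG ¬r: ∅.
No suitable path/successor from n0 witnesses the formula.
n0 ∉ Sat(EX AF AG ¬r).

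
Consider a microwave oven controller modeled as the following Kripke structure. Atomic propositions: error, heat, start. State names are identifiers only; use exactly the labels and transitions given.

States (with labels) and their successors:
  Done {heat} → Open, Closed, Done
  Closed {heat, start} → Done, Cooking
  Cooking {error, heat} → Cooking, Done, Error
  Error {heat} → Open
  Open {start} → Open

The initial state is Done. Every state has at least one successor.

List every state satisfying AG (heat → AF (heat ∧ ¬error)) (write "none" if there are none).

{Error, Open}

States satisfying heat → AF (heat ∧ ¬error): {Done, Closed, Error, Open}.
States satisfying AG (heat → AF (heat ∧ ¬error)): {Error, Open}.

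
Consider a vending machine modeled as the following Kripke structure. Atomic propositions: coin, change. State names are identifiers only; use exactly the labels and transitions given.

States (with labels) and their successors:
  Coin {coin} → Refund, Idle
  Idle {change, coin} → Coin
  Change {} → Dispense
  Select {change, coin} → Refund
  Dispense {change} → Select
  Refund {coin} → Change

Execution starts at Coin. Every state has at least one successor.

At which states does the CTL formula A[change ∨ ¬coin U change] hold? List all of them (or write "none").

States satisfying change ∨ ¬coin: {Idle, Change, Select, Dispense}.
States satisfying change: {Idle, Select, Dispense}.
States satisfying A[change ∨ ¬coin U change]: {Idle, Change, Select, Dispense}.

{Idle, Change, Select, Dispense}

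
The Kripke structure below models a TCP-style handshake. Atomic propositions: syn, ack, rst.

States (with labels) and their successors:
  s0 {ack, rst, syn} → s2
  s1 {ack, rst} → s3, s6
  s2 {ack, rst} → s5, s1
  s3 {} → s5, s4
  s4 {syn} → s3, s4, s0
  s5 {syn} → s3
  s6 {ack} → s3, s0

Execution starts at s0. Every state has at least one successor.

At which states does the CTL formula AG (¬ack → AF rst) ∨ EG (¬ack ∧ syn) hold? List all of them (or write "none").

States satisfying ¬ack → AF rst: {s0, s1, s2, s6}.
States satisfying AG (¬ack → AF rst): ∅.
States satisfying ¬ack ∧ syn: {s4, s5}.
States satisfying EG (¬ack ∧ syn): {s4}.
States satisfying AG (¬ack → AF rst) ∨ EG (¬ack ∧ syn): {s4}.

{s4}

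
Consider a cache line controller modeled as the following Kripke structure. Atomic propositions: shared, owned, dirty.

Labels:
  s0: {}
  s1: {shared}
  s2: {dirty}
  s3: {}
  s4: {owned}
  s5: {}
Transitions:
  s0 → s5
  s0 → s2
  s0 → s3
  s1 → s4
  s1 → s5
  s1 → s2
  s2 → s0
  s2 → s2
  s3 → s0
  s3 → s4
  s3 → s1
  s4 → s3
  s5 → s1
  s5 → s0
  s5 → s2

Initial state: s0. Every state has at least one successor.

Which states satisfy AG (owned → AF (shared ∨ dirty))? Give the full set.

none

States satisfying owned → AF (shared ∨ dirty): {s0, s1, s2, s3, s5}.
States satisfying AG (owned → AF (shared ∨ dirty)): ∅.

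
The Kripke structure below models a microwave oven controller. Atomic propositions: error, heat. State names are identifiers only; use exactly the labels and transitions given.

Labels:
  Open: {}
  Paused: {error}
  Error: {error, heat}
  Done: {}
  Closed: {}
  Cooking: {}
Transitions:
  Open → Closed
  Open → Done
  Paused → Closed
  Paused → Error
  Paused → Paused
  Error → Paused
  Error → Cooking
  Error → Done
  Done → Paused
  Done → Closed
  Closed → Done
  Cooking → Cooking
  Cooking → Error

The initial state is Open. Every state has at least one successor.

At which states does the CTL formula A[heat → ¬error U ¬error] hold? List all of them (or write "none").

States satisfying heat → ¬error: {Open, Paused, Done, Closed, Cooking}.
States satisfying ¬error: {Open, Done, Closed, Cooking}.
States satisfying A[heat → ¬error U ¬error]: {Open, Done, Closed, Cooking}.

{Open, Done, Closed, Cooking}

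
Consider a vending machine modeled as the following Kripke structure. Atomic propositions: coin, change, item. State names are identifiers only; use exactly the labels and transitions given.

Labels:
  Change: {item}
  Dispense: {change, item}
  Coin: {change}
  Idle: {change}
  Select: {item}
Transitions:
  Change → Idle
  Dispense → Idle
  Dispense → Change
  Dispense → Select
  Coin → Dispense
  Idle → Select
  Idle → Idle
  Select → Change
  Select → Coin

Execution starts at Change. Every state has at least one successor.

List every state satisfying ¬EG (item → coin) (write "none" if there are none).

States satisfying item → coin: {Coin, Idle}.
States satisfying EG (item → coin): {Idle}.
States satisfying ¬EG (item → coin): {Change, Dispense, Coin, Select}.

{Change, Dispense, Coin, Select}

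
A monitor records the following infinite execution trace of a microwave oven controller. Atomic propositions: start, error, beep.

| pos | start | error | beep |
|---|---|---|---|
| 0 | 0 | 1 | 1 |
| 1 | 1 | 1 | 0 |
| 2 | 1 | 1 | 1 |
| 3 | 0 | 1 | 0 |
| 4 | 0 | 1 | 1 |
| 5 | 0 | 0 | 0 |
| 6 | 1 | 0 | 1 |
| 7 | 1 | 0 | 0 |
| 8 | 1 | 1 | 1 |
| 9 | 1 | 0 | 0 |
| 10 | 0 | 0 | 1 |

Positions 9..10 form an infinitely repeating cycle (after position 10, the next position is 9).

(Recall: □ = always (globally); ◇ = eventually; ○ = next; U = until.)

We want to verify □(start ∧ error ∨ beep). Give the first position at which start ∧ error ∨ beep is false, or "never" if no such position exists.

Check start ∧ error ∨ beep at each position in order: 0 ✓, 1 ✓, 2 ✓.
At position 3 the labels are {error}, so start ∧ error ∨ beep is false there. This is the first violation.

3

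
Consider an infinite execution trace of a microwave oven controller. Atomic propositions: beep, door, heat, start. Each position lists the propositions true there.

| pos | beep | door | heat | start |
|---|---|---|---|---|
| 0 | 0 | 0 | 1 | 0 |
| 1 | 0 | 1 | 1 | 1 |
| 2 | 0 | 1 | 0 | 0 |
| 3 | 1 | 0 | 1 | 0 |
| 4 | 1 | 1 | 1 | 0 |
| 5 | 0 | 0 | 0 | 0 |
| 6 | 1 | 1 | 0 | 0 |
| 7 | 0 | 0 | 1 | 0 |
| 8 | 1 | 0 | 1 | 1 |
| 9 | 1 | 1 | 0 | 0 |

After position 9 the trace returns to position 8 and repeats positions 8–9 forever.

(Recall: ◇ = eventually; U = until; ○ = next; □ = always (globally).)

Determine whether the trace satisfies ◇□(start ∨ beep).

□(start ∨ beep) holds at position 8, which is reachable from 0, so ◇□(start ∨ beep) holds.

Holds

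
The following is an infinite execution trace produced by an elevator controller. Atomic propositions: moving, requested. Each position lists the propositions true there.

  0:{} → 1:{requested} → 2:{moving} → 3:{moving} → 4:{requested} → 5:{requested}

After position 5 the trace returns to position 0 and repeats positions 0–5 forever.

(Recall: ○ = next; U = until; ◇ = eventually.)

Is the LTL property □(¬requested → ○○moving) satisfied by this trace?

No

¬requested → ○○moving must hold at every position from 0 onward. It fails at position 2, so □(¬requested → ○○moving) is false.
Positions where ¬requested holds: 0, 2, 3.
Check ○○moving at each: 0→ok, 2→fails, 3→fails.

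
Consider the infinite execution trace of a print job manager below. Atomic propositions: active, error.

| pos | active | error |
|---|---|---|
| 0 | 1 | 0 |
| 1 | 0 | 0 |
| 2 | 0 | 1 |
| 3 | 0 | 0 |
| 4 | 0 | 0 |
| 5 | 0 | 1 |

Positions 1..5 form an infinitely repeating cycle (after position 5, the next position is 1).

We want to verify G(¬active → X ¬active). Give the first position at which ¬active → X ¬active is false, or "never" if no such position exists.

¬active → X ¬active holds at every position 0..5, and those are all the positions the trace ever visits, so the invariant G(¬active → X ¬active) is never violated.

never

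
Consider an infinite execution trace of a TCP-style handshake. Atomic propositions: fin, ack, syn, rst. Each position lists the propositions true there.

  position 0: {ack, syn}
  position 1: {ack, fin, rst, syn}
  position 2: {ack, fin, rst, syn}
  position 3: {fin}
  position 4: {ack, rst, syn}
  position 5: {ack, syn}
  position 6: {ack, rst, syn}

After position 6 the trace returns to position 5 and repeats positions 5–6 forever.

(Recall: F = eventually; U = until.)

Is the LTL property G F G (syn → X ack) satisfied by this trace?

Satisfied

F G (syn → X ack) holds at every position 0..6, and those are all positions ever visited, so G F G (syn → X ack) holds.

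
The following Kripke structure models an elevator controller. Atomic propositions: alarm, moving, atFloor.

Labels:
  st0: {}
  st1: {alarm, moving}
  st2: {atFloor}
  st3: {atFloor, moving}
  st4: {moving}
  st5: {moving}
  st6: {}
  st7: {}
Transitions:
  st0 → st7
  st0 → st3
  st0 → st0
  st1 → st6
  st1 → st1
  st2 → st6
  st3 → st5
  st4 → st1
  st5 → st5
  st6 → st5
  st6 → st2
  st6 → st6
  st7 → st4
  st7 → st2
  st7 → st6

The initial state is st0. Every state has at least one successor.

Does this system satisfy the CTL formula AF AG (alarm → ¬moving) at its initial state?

States satisfying AG (alarm → ¬moving): {st2, st3, st5, st6}.
States satisfying AF AG (alarm → ¬moving): {st2, st3, st5, st6}.
There is a path from st0 along which AG (alarm → ¬moving) never holds.
st0 ∉ Sat(AF AG (alarm → ¬moving)).

No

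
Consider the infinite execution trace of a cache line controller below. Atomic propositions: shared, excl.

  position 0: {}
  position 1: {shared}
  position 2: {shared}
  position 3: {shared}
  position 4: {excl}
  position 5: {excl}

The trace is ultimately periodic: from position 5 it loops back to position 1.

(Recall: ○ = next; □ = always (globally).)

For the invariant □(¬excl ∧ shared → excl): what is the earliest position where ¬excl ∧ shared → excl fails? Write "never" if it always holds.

Check ¬excl ∧ shared → excl at each position in order: 0 ✓.
At position 1 the labels are {shared}, so ¬excl ∧ shared → excl is false there. This is the first violation.

1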